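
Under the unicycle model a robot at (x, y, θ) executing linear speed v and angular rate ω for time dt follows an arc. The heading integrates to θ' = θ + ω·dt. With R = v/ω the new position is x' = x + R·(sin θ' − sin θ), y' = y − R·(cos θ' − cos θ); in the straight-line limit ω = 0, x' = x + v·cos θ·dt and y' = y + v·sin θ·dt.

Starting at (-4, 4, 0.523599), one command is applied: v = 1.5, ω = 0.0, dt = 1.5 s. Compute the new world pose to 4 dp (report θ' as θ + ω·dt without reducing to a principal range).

θ' = 0.5236 + 0.0·1.5 = 0.5236
ω = 0 → straight: x' = -4 + 1.5·cos(0.5236)·1.5 = -2.0514
y' = 4 + 1.5·sin(0.5236)·1.5 = 5.1250

(-2.0514, 5.1250, 0.5236)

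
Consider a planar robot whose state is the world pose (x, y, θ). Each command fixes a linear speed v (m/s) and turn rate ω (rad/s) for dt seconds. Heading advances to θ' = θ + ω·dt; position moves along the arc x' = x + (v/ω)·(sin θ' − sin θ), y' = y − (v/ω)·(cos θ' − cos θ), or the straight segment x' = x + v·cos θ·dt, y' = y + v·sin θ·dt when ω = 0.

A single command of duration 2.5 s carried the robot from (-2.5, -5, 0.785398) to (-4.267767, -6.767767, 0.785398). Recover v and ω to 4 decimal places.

Δθ = 0.785398 − 0.785398 = 0.000000
ω = Δθ/dt = 0.000000/2.5 = 0.0000
ω = 0 → v = (Δx·cos θ + Δy·sin θ)/dt = -1.0000

v = -1.0000, ω = 0.0000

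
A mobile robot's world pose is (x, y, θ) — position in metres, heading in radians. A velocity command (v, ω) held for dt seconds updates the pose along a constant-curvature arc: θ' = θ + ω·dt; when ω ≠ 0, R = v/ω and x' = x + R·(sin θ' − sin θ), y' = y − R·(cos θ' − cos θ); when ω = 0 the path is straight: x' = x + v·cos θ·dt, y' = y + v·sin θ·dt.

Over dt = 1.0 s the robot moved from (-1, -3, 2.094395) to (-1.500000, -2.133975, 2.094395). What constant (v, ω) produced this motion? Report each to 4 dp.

v = 1.0000, ω = 0.0000

Δθ = 2.094395 − 2.094395 = 0.000000
ω = Δθ/dt = 0.000000/1.0 = 0.0000
ω = 0 → v = (Δx·cos θ + Δy·sin θ)/dt = 1.0000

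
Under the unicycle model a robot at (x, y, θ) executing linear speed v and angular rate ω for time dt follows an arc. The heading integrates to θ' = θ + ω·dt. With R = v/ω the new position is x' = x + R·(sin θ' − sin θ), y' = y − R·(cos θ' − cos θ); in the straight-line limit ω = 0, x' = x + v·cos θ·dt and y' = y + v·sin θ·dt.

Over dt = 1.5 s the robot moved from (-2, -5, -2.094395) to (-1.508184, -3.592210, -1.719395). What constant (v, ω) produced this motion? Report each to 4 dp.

v = -1.0000, ω = 0.2500

Δθ = -1.719395 − -2.094395 = 0.375000
ω = Δθ/dt = 0.375000/1.5 = 0.2500
R = −Δy/(cos θ' − cos θ) = -4.0000
v = R·ω = -4.0000·0.2500 = -1.0000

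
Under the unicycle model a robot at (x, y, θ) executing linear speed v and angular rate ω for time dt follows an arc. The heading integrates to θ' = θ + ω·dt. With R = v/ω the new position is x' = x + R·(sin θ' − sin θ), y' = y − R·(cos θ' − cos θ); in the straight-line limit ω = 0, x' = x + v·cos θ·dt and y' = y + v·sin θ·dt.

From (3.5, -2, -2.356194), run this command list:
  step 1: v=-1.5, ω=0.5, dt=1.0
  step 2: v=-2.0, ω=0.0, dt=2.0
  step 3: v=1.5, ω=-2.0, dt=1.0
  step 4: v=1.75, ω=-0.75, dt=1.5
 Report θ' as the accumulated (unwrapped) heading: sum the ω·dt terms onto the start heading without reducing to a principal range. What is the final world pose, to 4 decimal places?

(3.4519, 5.1417, -4.9812)

step 1: θ'=-1.8562 (R=-3.0000) → pose (4.2573, -0.7233, -1.8562)
step 2: θ'=-1.8562 (straight) → pose (5.3835, 3.1149, -1.8562)
step 3: θ'=-3.8562 (R=-0.7500) → pose (4.1723, 2.7595, -3.8562)
step 4: θ'=-4.9812 (R=-2.3333) → pose (3.4519, 5.1417, -4.9812)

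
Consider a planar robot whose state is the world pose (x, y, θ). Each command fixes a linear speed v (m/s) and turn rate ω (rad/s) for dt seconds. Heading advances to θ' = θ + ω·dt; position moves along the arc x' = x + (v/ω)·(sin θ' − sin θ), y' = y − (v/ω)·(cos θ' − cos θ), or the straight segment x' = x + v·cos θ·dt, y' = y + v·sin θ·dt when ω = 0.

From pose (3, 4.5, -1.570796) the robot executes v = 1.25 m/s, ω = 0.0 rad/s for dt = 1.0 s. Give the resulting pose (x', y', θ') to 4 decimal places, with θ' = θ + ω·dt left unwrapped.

θ' = -1.5708 + 0.0·1.0 = -1.5708
ω = 0 → straight: x' = 3 + 1.25·cos(-1.5708)·1.0 = 3.0000
y' = 4.5 + 1.25·sin(-1.5708)·1.0 = 3.2500

(3.0000, 3.2500, -1.5708)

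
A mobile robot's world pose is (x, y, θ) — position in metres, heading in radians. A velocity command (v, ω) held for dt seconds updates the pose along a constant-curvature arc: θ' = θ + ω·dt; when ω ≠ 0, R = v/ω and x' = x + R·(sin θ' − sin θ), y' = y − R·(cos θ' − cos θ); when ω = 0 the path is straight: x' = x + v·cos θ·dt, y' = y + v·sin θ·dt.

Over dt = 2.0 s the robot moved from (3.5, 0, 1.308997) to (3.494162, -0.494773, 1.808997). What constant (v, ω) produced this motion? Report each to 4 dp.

v = -0.2500, ω = 0.2500

Δθ = 1.808997 − 1.308997 = 0.500000
ω = Δθ/dt = 0.500000/2.0 = 0.2500
R = −Δy/(cos θ' − cos θ) = -1.0000
v = R·ω = -1.0000·0.2500 = -0.2500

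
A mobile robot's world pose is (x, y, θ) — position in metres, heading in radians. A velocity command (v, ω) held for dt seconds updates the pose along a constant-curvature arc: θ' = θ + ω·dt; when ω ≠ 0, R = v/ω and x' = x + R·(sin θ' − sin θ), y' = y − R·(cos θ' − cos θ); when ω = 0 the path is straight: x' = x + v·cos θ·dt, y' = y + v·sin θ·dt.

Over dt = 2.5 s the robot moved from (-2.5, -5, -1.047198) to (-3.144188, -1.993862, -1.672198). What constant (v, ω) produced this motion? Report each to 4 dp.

Δθ = -1.672198 − -1.047198 = -0.625000
ω = Δθ/dt = -0.625000/2.5 = -0.2500
R = −Δy/(cos θ' − cos θ) = 5.0000
v = R·ω = 5.0000·-0.2500 = -1.2500

v = -1.2500, ω = -0.2500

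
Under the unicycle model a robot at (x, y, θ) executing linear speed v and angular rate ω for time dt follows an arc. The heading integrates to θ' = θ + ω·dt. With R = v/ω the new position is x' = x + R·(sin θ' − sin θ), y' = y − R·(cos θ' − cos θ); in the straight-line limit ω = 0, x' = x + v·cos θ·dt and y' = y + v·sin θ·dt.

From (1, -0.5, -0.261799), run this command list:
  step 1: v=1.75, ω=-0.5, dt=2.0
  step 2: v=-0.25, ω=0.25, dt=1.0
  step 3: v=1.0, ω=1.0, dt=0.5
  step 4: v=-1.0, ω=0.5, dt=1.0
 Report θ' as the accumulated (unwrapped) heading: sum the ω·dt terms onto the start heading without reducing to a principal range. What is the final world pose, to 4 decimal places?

(2.7257, -2.6755, -0.0118)

step 1: θ'=-1.2618 (R=-3.5000) → pose (3.4284, -2.8164, -1.2618)
step 2: θ'=-1.0118 (R=-1.0000) → pose (3.3235, -2.5901, -1.0118)
step 3: θ'=-0.5118 (R=1.0000) → pose (3.6816, -2.9317, -0.5118)
step 4: θ'=-0.0118 (R=-2.0000) → pose (2.7257, -2.6755, -0.0118)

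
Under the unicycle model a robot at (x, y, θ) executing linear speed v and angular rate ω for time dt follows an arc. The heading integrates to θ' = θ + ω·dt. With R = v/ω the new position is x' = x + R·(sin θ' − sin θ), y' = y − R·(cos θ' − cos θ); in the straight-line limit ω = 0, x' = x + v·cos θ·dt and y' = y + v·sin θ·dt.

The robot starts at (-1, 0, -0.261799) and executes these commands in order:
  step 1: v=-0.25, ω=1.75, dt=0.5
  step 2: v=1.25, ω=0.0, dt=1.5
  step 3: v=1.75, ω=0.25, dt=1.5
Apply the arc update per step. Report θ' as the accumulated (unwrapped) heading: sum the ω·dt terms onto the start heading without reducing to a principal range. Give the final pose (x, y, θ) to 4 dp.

step 1: θ'=0.6132 (R=-0.1429) → pose (-1.1192, -0.0212, 0.6132)
step 2: θ'=0.6132 (straight) → pose (0.4142, 1.0579, 0.6132)
step 3: θ'=0.9882 (R=7.0000) → pose (2.2311, 2.9312, 0.9882)

(2.2311, 2.9312, 0.9882)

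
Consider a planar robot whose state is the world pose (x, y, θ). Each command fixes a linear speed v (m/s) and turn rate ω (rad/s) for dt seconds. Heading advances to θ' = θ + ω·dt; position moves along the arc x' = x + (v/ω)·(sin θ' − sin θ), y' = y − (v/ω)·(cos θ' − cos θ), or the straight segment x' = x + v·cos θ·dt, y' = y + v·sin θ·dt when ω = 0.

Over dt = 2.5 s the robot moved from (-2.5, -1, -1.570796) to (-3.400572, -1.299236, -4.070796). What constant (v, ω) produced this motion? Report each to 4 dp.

v = 0.5000, ω = -1.0000

Δθ = -4.070796 − -1.570796 = -2.500000
ω = Δθ/dt = -2.500000/2.5 = -1.0000
R = Δx/(sin θ' − sin θ) = -0.5000
v = R·ω = -0.5000·-1.0000 = 0.5000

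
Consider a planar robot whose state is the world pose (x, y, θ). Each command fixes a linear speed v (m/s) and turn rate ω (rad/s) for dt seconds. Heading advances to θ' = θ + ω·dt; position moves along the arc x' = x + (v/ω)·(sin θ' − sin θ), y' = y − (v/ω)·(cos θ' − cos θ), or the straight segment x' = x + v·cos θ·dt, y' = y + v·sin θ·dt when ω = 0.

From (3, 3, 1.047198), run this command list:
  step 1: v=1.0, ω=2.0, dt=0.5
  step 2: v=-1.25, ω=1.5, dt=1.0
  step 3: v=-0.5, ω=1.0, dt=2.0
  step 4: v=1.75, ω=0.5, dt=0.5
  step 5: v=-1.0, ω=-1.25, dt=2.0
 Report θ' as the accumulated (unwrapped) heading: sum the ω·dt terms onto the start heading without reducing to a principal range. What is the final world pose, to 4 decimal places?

(5.1836, 4.9228, 3.2972)

step 1: θ'=2.0472 (R=0.5000) → pose (3.0113, 3.4793, 2.0472)
step 2: θ'=3.5472 (R=-0.8333) → pose (4.0807, 3.0957, 3.5472)
step 3: θ'=5.5472 (R=-0.5000) → pose (4.2190, 3.9257, 5.5472)
step 4: θ'=5.7972 (R=3.5000) → pose (4.9339, 3.4251, 5.7972)
step 5: θ'=3.2972 (R=0.8000) → pose (5.1836, 4.9228, 3.2972)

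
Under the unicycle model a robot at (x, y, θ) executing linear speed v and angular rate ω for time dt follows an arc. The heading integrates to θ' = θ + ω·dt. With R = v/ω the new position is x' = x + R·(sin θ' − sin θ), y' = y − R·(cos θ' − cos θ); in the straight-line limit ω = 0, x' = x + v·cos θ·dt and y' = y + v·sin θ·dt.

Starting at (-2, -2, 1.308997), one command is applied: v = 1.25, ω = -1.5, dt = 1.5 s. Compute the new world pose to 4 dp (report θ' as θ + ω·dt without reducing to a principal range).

(-0.5216, -1.7249, -0.9410)

θ' = 1.3090 + -1.5·1.5 = -0.9410
R = v/ω = 1.25/-1.5 = -0.8333
x' = -2 + -0.8333·(sin -0.9410 − sin 1.3090) = -0.5216
y' = -2 − -0.8333·(cos -0.9410 − cos 1.3090) = -1.7249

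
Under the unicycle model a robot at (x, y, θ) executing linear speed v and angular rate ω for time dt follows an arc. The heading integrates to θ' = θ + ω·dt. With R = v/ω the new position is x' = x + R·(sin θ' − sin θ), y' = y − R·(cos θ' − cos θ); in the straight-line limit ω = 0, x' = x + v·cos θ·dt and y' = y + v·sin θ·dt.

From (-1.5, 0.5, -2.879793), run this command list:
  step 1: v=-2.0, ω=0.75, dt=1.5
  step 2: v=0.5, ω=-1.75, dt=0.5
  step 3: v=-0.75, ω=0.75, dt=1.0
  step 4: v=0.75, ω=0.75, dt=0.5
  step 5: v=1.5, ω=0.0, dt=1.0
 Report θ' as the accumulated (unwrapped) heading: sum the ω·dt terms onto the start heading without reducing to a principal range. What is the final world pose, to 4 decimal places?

(0.8071, 1.0920, -1.5048)

step 1: θ'=-1.7548 (R=-2.6667) → pose (0.4315, 2.5879, -1.7548)
step 2: θ'=-2.6298 (R=-0.2857) → pose (0.2905, 2.3911, -2.6298)
step 3: θ'=-1.8798 (R=-1.0000) → pose (0.7534, 2.9588, -1.8798)
step 4: θ'=-1.5048 (R=1.0000) → pose (0.7082, 2.5888, -1.5048)
step 5: θ'=-1.5048 (straight) → pose (0.8071, 1.0920, -1.5048)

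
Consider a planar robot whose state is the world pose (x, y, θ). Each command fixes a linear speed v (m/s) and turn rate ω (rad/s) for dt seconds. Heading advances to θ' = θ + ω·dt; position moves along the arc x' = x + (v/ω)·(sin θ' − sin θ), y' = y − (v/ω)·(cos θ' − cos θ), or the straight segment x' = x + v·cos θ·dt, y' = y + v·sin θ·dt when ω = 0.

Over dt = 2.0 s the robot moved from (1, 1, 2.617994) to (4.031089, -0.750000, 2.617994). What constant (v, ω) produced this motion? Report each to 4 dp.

v = -1.7500, ω = 0.0000

Δθ = 2.617994 − 2.617994 = 0.000000
ω = Δθ/dt = 0.000000/2.0 = 0.0000
ω = 0 → v = (Δx·cos θ + Δy·sin θ)/dt = -1.7500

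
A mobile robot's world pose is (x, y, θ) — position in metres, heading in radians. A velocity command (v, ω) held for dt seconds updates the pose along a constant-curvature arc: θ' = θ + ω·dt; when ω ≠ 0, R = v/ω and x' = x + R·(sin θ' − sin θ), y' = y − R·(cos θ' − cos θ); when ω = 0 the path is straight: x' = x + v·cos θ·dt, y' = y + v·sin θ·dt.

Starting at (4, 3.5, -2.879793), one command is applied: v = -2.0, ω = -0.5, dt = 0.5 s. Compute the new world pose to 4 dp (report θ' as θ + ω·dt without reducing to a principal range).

(4.9881, 3.6360, -3.1298)

θ' = -2.8798 + -0.5·0.5 = -3.1298
R = v/ω = -2.0/-0.5 = 4.0000
x' = 4 + 4.0000·(sin -3.1298 − sin -2.8798) = 4.9881
y' = 3.5 − 4.0000·(cos -3.1298 − cos -2.8798) = 3.6360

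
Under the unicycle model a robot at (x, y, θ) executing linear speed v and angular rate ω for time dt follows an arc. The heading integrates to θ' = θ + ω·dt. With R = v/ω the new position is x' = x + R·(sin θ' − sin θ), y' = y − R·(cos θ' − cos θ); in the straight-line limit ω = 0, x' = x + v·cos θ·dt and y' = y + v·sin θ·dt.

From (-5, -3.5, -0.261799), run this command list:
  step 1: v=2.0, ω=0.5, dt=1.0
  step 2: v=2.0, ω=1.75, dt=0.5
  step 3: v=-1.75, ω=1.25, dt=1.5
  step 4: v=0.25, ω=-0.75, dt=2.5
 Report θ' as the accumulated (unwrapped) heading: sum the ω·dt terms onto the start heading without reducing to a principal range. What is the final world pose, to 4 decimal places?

(-1.4713, -4.4431, 1.1132)

step 1: θ'=0.2382 (R=4.0000) → pose (-3.0209, -3.5234, 0.2382)
step 2: θ'=1.1132 (R=1.1429) → pose (-2.2653, -2.9177, 1.1132)
step 3: θ'=2.9882 (R=-1.4000) → pose (-1.2232, -4.9197, 2.9882)
step 4: θ'=1.1132 (R=-0.3333) → pose (-1.4713, -4.4431, 1.1132)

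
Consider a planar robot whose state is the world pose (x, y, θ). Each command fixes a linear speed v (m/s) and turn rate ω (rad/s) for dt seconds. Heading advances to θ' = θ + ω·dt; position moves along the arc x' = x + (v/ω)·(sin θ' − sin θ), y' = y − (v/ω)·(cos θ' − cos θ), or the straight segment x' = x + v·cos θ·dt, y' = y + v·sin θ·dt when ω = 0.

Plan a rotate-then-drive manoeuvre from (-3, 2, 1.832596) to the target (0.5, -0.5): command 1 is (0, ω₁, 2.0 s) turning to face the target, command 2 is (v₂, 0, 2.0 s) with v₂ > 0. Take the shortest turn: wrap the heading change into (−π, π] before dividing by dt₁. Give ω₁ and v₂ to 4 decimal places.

ω₁ = -1.2264, v₂ = 2.1506

heading to target = atan2(-0.5−2, 0.5−-3) = -0.6202
Δθ = wrap(-0.6202 − 1.8326) = -2.4528; ω₁ = Δθ/dt₁ = -1.2264
distance = √((0.5−-3)² + (-0.5−2)²) = 4.3012; v₂ = distance/dt₂ = 2.1506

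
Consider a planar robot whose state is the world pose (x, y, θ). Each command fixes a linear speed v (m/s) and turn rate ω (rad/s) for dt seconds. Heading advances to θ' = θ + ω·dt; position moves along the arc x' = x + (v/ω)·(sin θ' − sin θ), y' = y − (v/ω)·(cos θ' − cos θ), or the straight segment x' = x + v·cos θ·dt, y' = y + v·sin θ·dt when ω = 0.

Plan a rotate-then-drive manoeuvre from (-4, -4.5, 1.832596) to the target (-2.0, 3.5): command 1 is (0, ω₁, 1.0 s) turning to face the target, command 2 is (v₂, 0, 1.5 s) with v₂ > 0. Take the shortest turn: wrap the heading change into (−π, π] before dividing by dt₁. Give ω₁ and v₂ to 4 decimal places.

heading to target = atan2(3.5−-4.5, -2−-4) = 1.3258
Δθ = wrap(1.3258 − 1.8326) = -0.5068; ω₁ = Δθ/dt₁ = -0.5068
distance = √((-2−-4)² + (3.5−-4.5)²) = 8.2462; v₂ = distance/dt₂ = 5.4975

ω₁ = -0.5068, v₂ = 5.4975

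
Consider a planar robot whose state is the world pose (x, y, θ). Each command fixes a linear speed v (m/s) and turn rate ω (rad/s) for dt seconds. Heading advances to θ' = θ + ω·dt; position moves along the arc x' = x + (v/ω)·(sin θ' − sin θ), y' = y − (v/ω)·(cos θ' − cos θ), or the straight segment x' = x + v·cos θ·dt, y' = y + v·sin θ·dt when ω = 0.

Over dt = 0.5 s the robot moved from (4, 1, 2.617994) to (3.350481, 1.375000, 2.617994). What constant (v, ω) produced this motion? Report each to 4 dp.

v = 1.5000, ω = 0.0000

Δθ = 2.617994 − 2.617994 = 0.000000
ω = Δθ/dt = 0.000000/0.5 = 0.0000
ω = 0 → v = (Δx·cos θ + Δy·sin θ)/dt = 1.5000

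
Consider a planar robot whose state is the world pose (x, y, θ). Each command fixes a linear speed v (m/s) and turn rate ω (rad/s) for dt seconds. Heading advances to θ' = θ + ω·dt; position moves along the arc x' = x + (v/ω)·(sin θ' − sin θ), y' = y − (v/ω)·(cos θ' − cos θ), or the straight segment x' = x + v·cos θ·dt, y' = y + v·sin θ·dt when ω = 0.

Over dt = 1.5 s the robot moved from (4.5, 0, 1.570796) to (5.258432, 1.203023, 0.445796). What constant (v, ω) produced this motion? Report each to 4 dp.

Δθ = 0.445796 − 1.570796 = -1.125000
ω = Δθ/dt = -1.125000/1.5 = -0.7500
R = −Δy/(cos θ' − cos θ) = -1.3333
v = R·ω = -1.3333·-0.7500 = 1.0000

v = 1.0000, ω = -0.7500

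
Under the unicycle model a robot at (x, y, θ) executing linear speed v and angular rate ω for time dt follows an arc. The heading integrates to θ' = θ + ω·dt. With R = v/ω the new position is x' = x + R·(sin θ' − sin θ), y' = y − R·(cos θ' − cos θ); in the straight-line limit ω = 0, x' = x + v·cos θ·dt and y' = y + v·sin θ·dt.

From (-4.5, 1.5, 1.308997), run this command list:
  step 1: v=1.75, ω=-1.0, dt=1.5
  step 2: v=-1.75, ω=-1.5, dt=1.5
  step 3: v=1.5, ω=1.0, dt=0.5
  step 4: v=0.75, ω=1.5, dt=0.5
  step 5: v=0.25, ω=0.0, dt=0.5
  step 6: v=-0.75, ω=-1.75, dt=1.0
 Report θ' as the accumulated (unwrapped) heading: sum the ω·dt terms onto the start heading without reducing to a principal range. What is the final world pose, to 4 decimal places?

(-3.0787, 4.2951, -2.9410)

step 1: θ'=-0.1910 (R=-1.7500) → pose (-2.4774, 2.7652, -0.1910)
step 2: θ'=-2.4410 (R=1.1667) → pose (-3.0080, 4.8026, -2.4410)
step 3: θ'=-1.9410 (R=1.5000) → pose (-3.4394, 4.1986, -1.9410)
step 4: θ'=-1.1910 (R=0.5000) → pose (-3.4377, 3.8323, -1.1910)
step 5: θ'=-1.1910 (straight) → pose (-3.3913, 3.7162, -1.1910)
step 6: θ'=-2.9410 (R=0.4286) → pose (-3.0787, 4.2951, -2.9410)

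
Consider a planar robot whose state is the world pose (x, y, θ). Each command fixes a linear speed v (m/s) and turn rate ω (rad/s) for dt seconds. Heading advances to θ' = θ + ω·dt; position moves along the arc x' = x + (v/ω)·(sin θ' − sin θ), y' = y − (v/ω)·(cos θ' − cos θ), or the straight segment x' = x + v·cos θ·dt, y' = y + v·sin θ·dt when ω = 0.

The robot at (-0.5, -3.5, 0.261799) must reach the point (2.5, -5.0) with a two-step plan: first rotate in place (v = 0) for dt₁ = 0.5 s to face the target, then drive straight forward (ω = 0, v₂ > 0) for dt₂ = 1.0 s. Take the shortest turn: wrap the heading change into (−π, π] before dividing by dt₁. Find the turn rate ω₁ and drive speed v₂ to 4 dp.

ω₁ = -1.4509, v₂ = 3.3541

heading to target = atan2(-5−-3.5, 2.5−-0.5) = -0.4636
Δθ = wrap(-0.4636 − 0.2618) = -0.7254; ω₁ = Δθ/dt₁ = -1.4509
distance = √((2.5−-0.5)² + (-5−-3.5)²) = 3.3541; v₂ = distance/dt₂ = 3.3541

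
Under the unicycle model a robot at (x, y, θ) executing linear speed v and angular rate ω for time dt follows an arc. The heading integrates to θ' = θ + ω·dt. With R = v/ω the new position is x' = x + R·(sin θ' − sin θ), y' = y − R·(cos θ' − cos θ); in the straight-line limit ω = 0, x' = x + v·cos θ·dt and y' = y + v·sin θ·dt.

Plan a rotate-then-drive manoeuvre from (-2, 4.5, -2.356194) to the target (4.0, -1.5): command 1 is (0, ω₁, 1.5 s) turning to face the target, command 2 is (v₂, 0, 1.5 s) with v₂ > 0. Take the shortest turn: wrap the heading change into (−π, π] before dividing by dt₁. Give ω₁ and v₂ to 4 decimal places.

heading to target = atan2(-1.5−4.5, 4−-2) = -0.7854
Δθ = wrap(-0.7854 − -2.3562) = 1.5708; ω₁ = Δθ/dt₁ = 1.0472
distance = √((4−-2)² + (-1.5−4.5)²) = 8.4853; v₂ = distance/dt₂ = 5.6569

ω₁ = 1.0472, v₂ = 5.6569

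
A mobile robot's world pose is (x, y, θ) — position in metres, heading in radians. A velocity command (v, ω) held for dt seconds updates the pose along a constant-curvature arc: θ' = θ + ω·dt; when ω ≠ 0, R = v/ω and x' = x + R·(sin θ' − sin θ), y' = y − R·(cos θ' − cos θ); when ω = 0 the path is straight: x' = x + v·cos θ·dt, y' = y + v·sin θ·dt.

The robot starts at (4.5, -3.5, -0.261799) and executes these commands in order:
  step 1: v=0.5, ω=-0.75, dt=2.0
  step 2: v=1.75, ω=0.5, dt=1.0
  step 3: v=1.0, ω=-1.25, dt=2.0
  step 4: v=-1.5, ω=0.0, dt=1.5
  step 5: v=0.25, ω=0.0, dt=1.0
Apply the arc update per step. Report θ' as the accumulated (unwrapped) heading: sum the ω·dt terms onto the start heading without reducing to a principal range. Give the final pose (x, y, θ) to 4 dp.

step 1: θ'=-1.7618 (R=-0.6667) → pose (4.9820, -4.2705, -1.7618)
step 2: θ'=-1.2618 (R=3.5000) → pose (5.0841, -5.9993, -1.2618)
step 3: θ'=-3.7618 (R=-0.8000) → pose (3.8570, -6.8936, -3.7618)
step 4: θ'=-3.7618 (straight) → pose (5.6880, -8.2013, -3.7618)
step 5: θ'=-3.7618 (straight) → pose (5.4846, -8.0560, -3.7618)

(5.4846, -8.0560, -3.7618)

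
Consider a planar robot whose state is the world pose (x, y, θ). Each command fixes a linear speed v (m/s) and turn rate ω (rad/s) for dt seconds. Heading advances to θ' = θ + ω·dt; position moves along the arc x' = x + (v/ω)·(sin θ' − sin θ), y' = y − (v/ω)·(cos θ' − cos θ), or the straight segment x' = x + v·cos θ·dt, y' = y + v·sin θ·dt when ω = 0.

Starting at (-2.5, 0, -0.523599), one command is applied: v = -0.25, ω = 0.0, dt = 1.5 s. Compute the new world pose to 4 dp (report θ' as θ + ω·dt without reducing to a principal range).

θ' = -0.5236 + 0.0·1.5 = -0.5236
ω = 0 → straight: x' = -2.5 + -0.25·cos(-0.5236)·1.5 = -2.8248
y' = 0 + -0.25·sin(-0.5236)·1.5 = 0.1875

(-2.8248, 0.1875, -0.5236)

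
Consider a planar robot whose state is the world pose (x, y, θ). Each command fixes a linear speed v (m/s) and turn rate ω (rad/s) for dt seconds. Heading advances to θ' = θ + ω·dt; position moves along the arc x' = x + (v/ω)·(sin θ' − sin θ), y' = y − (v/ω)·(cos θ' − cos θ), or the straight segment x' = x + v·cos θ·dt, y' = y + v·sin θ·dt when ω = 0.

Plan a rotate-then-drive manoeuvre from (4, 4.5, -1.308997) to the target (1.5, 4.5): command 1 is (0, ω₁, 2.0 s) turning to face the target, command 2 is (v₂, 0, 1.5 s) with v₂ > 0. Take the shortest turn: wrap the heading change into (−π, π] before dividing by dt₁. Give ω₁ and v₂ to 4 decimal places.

ω₁ = -0.9163, v₂ = 1.6667

heading to target = atan2(4.5−4.5, 1.5−4) = 3.1416
Δθ = wrap(3.1416 − -1.3090) = -1.8326; ω₁ = Δθ/dt₁ = -0.9163
distance = √((1.5−4)² + (4.5−4.5)²) = 2.5000; v₂ = distance/dt₂ = 1.6667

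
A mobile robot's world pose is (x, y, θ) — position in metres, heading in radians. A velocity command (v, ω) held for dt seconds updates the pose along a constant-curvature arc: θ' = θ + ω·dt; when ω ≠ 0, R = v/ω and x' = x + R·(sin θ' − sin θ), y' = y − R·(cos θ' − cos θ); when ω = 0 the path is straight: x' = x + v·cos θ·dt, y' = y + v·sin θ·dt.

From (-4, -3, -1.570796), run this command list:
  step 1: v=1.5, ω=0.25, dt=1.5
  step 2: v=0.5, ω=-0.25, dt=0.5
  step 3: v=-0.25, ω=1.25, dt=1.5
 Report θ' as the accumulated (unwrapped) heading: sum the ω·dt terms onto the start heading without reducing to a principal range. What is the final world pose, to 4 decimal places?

(-3.8053, -5.3148, 0.5542)

step 1: θ'=-1.1958 (R=6.0000) → pose (-3.5830, -5.1976, -1.1958)
step 2: θ'=-1.3208 (R=-2.0000) → pose (-3.5062, -5.4354, -1.3208)
step 3: θ'=0.5542 (R=-0.2000) → pose (-3.8053, -5.3148, 0.5542)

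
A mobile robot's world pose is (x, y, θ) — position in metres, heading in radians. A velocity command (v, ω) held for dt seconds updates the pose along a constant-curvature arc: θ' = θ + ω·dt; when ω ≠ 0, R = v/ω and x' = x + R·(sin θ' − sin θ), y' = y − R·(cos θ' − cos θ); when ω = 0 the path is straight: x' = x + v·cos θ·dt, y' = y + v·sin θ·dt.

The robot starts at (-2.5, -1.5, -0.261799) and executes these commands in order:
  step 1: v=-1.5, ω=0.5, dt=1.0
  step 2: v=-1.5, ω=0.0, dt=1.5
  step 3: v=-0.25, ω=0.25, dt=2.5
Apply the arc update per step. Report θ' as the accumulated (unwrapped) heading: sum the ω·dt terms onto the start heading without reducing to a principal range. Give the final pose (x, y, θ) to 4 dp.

(-6.6948, -2.3351, 0.8632)

step 1: θ'=0.2382 (R=-3.0000) → pose (-3.9843, -1.4825, 0.2382)
step 2: θ'=0.2382 (straight) → pose (-6.1708, -2.0134, 0.2382)
step 3: θ'=0.8632 (R=-1.0000) → pose (-6.6948, -2.3351, 0.8632)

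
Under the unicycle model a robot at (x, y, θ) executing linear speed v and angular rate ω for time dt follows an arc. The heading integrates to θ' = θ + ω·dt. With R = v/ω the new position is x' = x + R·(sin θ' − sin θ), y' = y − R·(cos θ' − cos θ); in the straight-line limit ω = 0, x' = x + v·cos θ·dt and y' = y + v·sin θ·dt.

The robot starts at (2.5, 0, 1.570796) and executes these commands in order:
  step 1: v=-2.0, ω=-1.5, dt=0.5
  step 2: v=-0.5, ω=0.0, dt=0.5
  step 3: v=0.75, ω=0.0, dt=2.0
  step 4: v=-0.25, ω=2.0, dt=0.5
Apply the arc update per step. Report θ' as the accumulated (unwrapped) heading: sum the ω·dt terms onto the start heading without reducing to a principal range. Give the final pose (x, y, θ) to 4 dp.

step 1: θ'=0.8208 (R=1.3333) → pose (2.1423, -0.9089, 0.8208)
step 2: θ'=0.8208 (straight) → pose (1.9718, -1.0918, 0.8208)
step 3: θ'=0.8208 (straight) → pose (2.9943, 0.0058, 0.8208)
step 4: θ'=1.8208 (R=-0.1250) → pose (2.9646, -0.1104, 1.8208)

(2.9646, -0.1104, 1.8208)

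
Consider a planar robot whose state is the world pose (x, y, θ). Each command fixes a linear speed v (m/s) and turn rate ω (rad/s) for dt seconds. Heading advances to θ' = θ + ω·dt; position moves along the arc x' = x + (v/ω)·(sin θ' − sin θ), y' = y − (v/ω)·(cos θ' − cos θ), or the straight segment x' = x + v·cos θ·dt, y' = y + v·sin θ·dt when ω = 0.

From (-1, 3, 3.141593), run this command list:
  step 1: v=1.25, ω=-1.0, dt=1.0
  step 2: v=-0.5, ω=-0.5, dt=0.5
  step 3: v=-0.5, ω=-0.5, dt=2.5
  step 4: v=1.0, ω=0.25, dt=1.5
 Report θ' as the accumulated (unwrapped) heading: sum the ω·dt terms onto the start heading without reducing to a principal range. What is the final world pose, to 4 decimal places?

(-1.2874, 3.3327, 1.0166)

step 1: θ'=2.1416 (R=-1.2500) → pose (-2.0518, 3.5746, 2.1416)
step 2: θ'=1.8916 (R=1.0000) → pose (-1.9443, 3.3496, 1.8916)
step 3: θ'=0.6416 (R=1.0000) → pose (-2.2948, 2.2332, 0.6416)
step 4: θ'=1.0166 (R=4.0000) → pose (-1.2874, 3.3327, 1.0166)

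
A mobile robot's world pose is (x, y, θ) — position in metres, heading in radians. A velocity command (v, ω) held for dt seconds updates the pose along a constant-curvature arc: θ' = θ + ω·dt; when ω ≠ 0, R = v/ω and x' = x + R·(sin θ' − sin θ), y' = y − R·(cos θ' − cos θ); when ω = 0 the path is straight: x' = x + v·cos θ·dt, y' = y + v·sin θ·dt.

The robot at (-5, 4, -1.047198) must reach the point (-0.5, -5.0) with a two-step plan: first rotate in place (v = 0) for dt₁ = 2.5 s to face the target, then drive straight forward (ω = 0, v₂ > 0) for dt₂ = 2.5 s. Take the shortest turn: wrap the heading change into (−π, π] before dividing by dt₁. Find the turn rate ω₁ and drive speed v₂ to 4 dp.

ω₁ = -0.0240, v₂ = 4.0249

heading to target = atan2(-5−4, -0.5−-5) = -1.1071
Δθ = wrap(-1.1071 − -1.0472) = -0.0600; ω₁ = Δθ/dt₁ = -0.0240
distance = √((-0.5−-5)² + (-5−4)²) = 10.0623; v₂ = distance/dt₂ = 4.0249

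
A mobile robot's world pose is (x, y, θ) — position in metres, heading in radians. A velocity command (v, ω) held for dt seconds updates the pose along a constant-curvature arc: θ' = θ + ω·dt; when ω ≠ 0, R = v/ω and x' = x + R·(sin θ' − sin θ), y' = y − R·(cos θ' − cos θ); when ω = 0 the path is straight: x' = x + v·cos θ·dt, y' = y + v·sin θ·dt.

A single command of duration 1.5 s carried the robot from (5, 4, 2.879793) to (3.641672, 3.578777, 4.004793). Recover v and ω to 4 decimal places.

v = 1.0000, ω = 0.7500

Δθ = 4.004793 − 2.879793 = 1.125000
ω = Δθ/dt = 1.125000/1.5 = 0.7500
R = Δx/(sin θ' − sin θ) = 1.3333
v = R·ω = 1.3333·0.7500 = 1.0000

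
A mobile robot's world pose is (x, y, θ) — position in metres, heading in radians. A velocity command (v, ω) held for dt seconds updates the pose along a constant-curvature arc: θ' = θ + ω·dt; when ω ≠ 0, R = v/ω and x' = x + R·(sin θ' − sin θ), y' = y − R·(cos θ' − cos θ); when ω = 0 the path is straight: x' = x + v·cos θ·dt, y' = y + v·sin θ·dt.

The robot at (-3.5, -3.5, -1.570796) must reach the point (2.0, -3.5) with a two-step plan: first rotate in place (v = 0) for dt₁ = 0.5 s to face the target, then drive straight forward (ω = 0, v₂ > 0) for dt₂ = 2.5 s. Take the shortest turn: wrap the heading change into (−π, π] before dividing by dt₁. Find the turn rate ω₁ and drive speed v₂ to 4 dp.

heading to target = atan2(-3.5−-3.5, 2−-3.5) = 0.0000
Δθ = wrap(0.0000 − -1.5708) = 1.5708; ω₁ = Δθ/dt₁ = 3.1416
distance = √((2−-3.5)² + (-3.5−-3.5)²) = 5.5000; v₂ = distance/dt₂ = 2.2000

ω₁ = 3.1416, v₂ = 2.2000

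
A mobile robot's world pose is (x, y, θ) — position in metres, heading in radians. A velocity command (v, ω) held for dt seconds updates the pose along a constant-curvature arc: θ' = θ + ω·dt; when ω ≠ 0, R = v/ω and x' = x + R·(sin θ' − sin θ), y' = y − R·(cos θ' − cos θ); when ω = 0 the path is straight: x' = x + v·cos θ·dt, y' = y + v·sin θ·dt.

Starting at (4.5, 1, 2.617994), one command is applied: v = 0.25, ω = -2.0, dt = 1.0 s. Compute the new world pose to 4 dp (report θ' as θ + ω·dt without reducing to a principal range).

θ' = 2.6180 + -2.0·1.0 = 0.6180
R = v/ω = 0.25/-2.0 = -0.1250
x' = 4.5 + -0.1250·(sin 0.6180 − sin 2.6180) = 4.4901
y' = 1 − -0.1250·(cos 0.6180 − cos 2.6180) = 1.2101

(4.4901, 1.2101, 0.6180)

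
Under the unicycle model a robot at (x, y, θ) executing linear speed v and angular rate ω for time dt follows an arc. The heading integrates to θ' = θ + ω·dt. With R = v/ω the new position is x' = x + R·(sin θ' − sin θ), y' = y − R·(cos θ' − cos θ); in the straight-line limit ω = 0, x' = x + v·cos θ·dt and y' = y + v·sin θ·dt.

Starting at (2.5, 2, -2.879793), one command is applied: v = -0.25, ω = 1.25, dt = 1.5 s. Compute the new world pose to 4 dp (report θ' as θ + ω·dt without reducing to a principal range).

(2.6170, 2.3004, -1.0048)

θ' = -2.8798 + 1.25·1.5 = -1.0048
R = v/ω = -0.25/1.25 = -0.2000
x' = 2.5 + -0.2000·(sin -1.0048 − sin -2.8798) = 2.6170
y' = 2 − -0.2000·(cos -1.0048 − cos -2.8798) = 2.3004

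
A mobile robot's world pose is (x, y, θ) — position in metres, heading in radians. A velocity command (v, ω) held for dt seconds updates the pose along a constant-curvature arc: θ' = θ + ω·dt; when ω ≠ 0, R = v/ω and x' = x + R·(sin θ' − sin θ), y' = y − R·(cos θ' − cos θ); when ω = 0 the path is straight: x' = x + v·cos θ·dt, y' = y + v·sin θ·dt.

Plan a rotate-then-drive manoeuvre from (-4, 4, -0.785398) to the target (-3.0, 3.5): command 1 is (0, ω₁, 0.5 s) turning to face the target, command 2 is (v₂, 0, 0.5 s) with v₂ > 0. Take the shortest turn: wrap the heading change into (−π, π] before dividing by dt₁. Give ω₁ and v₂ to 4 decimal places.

heading to target = atan2(3.5−4, -3−-4) = -0.4636
Δθ = wrap(-0.4636 − -0.7854) = 0.3218; ω₁ = Δθ/dt₁ = 0.6435
distance = √((-3−-4)² + (3.5−4)²) = 1.1180; v₂ = distance/dt₂ = 2.2361

ω₁ = 0.6435, v₂ = 2.2361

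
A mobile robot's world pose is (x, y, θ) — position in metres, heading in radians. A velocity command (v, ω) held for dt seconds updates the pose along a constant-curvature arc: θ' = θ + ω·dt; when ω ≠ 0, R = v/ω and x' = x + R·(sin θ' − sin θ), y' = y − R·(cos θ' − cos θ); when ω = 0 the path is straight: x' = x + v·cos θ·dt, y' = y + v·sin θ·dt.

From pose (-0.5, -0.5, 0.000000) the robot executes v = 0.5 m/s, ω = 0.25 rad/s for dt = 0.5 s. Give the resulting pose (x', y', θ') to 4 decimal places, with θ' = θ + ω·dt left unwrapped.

θ' = 0.0000 + 0.25·0.5 = 0.1250
R = v/ω = 0.5/0.25 = 2.0000
x' = -0.5 + 2.0000·(sin 0.1250 − sin 0.0000) = -0.2507
y' = -0.5 − 2.0000·(cos 0.1250 − cos 0.0000) = -0.4844

(-0.2507, -0.4844, 0.1250)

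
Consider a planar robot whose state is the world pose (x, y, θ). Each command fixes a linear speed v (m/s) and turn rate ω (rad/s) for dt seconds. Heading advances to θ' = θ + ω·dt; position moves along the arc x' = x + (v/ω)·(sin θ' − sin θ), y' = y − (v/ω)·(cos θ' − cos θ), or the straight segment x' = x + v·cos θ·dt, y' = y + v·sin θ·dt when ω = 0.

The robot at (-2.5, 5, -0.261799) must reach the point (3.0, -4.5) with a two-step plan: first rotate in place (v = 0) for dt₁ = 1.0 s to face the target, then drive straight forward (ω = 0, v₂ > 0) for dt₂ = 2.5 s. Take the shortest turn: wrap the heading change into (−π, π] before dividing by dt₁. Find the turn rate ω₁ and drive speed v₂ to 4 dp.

heading to target = atan2(-4.5−5, 3−-2.5) = -1.0460
Δθ = wrap(-1.0460 − -0.2618) = -0.7842; ω₁ = Δθ/dt₁ = -0.7842
distance = √((3−-2.5)² + (-4.5−5)²) = 10.9772; v₂ = distance/dt₂ = 4.3909

ω₁ = -0.7842, v₂ = 4.3909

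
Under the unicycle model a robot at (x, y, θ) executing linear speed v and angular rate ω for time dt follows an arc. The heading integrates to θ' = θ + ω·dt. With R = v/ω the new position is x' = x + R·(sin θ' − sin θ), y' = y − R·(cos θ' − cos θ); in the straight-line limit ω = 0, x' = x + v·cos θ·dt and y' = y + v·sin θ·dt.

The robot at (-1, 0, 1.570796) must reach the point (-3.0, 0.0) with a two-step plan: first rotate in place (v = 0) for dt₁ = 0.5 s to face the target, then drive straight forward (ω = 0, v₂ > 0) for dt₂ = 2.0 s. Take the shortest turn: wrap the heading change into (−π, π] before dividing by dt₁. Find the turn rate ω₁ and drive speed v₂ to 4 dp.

heading to target = atan2(0−0, -3−-1) = 3.1416
Δθ = wrap(3.1416 − 1.5708) = 1.5708; ω₁ = Δθ/dt₁ = 3.1416
distance = √((-3−-1)² + (0−0)²) = 2.0000; v₂ = distance/dt₂ = 1.0000

ω₁ = 3.1416, v₂ = 1.0000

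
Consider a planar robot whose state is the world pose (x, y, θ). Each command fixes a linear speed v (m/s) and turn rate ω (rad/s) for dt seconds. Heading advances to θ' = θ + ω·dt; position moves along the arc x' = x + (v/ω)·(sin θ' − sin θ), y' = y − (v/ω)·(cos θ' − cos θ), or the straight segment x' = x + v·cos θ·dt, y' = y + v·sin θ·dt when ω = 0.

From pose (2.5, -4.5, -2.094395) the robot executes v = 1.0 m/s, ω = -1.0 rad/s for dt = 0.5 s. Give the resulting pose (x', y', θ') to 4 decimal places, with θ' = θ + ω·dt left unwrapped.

θ' = -2.0944 + -1.0·0.5 = -2.5944
R = v/ω = 1.0/-1.0 = -1.0000
x' = 2.5 + -1.0000·(sin -2.5944 − sin -2.0944) = 2.1543
y' = -4.5 − -1.0000·(cos -2.5944 − cos -2.0944) = -4.8540

(2.1543, -4.8540, -2.5944)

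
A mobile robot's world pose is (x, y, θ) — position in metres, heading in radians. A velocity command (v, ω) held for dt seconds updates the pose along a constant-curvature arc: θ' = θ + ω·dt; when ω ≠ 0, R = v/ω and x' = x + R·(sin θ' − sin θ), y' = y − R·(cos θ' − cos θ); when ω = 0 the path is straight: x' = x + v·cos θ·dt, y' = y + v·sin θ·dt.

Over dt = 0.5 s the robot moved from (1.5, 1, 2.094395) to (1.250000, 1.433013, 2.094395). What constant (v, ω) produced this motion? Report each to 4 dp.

v = 1.0000, ω = 0.0000

Δθ = 2.094395 − 2.094395 = 0.000000
ω = Δθ/dt = 0.000000/0.5 = 0.0000
ω = 0 → v = (Δx·cos θ + Δy·sin θ)/dt = 1.0000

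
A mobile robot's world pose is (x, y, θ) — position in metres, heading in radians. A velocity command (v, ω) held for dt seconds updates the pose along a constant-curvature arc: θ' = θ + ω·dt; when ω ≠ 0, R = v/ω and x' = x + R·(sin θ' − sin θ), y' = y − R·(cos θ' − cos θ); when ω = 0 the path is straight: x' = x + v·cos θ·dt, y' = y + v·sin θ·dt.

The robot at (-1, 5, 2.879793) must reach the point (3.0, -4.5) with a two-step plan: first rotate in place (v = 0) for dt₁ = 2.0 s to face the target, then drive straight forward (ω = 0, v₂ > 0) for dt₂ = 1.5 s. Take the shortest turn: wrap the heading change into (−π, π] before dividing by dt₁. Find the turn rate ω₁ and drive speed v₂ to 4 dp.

ω₁ = 1.1156, v₂ = 6.8718

heading to target = atan2(-4.5−5, 3−-1) = -1.1723
Δθ = wrap(-1.1723 − 2.8798) = 2.2311; ω₁ = Δθ/dt₁ = 1.1156
distance = √((3−-1)² + (-4.5−5)²) = 10.3078; v₂ = distance/dt₂ = 6.8718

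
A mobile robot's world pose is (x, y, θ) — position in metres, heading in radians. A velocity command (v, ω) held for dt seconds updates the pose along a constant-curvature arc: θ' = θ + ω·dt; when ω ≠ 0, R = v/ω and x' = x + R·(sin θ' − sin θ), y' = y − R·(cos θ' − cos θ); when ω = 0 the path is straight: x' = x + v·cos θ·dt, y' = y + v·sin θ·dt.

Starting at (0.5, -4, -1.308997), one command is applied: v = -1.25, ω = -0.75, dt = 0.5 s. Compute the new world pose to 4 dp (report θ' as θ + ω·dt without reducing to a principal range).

θ' = -1.3090 + -0.75·0.5 = -1.6840
R = v/ω = -1.25/-0.75 = 1.6667
x' = 0.5 + 1.6667·(sin -1.6840 − sin -1.3090) = 0.4539
y' = -4 − 1.6667·(cos -1.6840 − cos -1.3090) = -3.3804

(0.4539, -3.3804, -1.6840)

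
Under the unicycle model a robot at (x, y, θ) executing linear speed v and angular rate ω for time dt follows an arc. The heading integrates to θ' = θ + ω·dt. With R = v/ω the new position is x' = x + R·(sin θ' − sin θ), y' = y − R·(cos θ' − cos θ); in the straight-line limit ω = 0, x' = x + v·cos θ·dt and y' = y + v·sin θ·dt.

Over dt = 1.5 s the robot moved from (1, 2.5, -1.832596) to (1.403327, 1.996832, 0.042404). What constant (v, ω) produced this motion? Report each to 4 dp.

Δθ = 0.042404 − -1.832596 = 1.875000
ω = Δθ/dt = 1.875000/1.5 = 1.2500
R = −Δy/(cos θ' − cos θ) = 0.4000
v = R·ω = 0.4000·1.2500 = 0.5000

v = 0.5000, ω = 1.2500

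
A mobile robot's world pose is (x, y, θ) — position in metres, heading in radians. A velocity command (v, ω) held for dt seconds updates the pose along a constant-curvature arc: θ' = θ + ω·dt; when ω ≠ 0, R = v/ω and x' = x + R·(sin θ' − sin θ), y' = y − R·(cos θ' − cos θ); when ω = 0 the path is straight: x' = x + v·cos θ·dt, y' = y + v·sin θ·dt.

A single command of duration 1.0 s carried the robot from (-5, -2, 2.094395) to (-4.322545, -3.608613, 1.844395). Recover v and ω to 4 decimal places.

Δθ = 1.844395 − 2.094395 = -0.250000
ω = Δθ/dt = -0.250000/1.0 = -0.2500
R = −Δy/(cos θ' − cos θ) = 7.0000
v = R·ω = 7.0000·-0.2500 = -1.7500

v = -1.7500, ω = -0.2500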